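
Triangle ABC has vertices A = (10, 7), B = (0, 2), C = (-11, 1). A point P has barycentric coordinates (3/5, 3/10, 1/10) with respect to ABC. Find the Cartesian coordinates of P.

P = (3/5)·A + (3/10)·B + (1/10)·C.
x-coordinate: (3/5)·10 + (3/10)·0 + (1/10)·(-11) = 49/10.
y-coordinate: (3/5)·7 + (3/10)·2 + (1/10)·1 = 49/10.

(49/10, 49/10)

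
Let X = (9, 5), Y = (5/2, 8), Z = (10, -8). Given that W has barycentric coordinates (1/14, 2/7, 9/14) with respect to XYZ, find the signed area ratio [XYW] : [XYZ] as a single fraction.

9/14

The signed ratio [XYW]/[XYZ] equals the barycentric coordinate of W at vertex Z, which is 9/14.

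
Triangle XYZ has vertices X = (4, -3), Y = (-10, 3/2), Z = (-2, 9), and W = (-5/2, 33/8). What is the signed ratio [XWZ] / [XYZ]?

1/4

[XYZ] = ½·(4·(3/2−9) + (-10)·(9−(-3)) + (-2)·(-3−(3/2))) = ½·(-30 − 120 + 9) = -141/2.
[XWZ] = ½·(4·(33/8−9) + (-5/2)·(9−(-3)) + (-2)·(-3−(33/8))) = ½·(-39/2 − 30 + 57/4) = -141/8, so the ratio is (-141/8)/(-141/2) = 1/4.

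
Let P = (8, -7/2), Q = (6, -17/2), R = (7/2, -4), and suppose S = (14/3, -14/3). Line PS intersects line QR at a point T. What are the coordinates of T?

(4, -49/10)

Barycentric coordinates of S with respect to PQR: (1/6, 1/6, 2/3).
On side QR the P-coordinate is zero; dropping S's P-weight 1/6 and renormalizing the remaining 1/6 : 2/3 gives weights 1/5, 4/5 on Q, R.
T = (1/5)·(6, -17/2) + (4/5)·(7/2, -4) = (4, -49/10).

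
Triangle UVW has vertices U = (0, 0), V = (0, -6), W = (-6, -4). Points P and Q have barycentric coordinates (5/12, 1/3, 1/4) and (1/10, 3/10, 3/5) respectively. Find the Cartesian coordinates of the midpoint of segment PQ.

(-51/20, -18/5)

Barycentric coordinates of the midpoint are the average: (31/120, 19/60, 17/40).
Converting: (31/120)·U + (19/60)·V + (17/40)·W = (-51/20, -18/5).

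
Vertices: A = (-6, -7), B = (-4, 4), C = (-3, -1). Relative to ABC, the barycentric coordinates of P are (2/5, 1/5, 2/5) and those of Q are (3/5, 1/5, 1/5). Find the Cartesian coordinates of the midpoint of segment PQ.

(-47/10, -3)

Barycentric coordinates of the midpoint are the average: (1/2, 1/5, 3/10).
Converting: (1/2)·A + (1/5)·B + (3/10)·C = (-47/10, -3).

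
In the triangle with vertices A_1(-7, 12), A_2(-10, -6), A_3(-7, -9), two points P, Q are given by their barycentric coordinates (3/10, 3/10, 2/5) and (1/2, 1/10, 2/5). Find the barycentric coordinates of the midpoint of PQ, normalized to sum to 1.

Since both coordinate triples sum to 1, the midpoint's barycentrics are the componentwise average.
(3/10+1/2)/2 = 2/5; similarly 1/5 and 2/5.

(2/5, 1/5, 2/5)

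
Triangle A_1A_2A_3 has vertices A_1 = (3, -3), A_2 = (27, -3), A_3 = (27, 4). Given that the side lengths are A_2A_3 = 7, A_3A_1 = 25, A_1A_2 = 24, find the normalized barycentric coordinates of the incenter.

(1/8, 25/56, 3/7)

The incenter has barycentric coordinates proportional to the opposite side lengths: (7 : 25 : 24).
Normalizing by 7+25+24 = 56 gives (1/8, 25/56, 3/7).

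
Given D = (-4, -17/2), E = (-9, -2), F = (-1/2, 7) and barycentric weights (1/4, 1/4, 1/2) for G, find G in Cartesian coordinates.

(-7/2, 7/8)

G = (1/4)·D + (1/4)·E + (1/2)·F.
x-coordinate: (1/4)·(-4) + (1/4)·(-9) + (1/2)·(-1/2) = -7/2.
y-coordinate: (1/4)·(-17/2) + (1/4)·(-2) + (1/2)·7 = 7/8.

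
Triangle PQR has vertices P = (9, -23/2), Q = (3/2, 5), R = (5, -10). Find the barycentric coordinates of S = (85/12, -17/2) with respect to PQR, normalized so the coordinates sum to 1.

Signed area of the reference triangle: [PQR] = ½·(9·(5−(-10)) + (3/2)·(-10−(-23/2)) + 5·(-23/2−5)) = ½·(135 + 9/4 − 165/2) = 219/8.
[SQR] = ½·((85/12)·(5−(-10)) + (3/2)·(-10−(-17/2)) + 5·(-17/2−5)) = ½·(425/4 − 9/4 − 135/2) = 73/4, so the P-coordinate is (73/4)/(219/8) = 2/3.
[PSR] = ½·(9·(-17/2−(-10)) + (85/12)·(-10−(-23/2)) + 5·(-23/2−(-17/2))) = ½·(27/2 + 85/8 − 15) = 73/16, so the Q-coordinate is 1/6.
[PQS] = ½·(9·(5−(-17/2)) + (3/2)·(-17/2−(-23/2)) + (85/12)·(-23/2−5)) = ½·(243/2 + 9/2 − 935/8) = 73/16, so the R-coordinate is 1/6.
Check: 2/3 + 1/6 + 1/6 = 1.

(2/3, 1/6, 1/6)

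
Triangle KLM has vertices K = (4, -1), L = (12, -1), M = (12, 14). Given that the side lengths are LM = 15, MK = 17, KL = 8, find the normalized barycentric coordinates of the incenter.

The incenter has barycentric coordinates proportional to the opposite side lengths: (15 : 17 : 8).
Normalizing by 15+17+8 = 40 gives (3/8, 17/40, 1/5).

(3/8, 17/40, 1/5)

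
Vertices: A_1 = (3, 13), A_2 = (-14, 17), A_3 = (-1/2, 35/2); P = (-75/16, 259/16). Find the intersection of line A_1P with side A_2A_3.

(-29/4, 69/4)

Barycentric coordinates of P with respect to A_1A_2A_3: (1/4, 3/8, 3/8).
On side A_2A_3 the A_1-coordinate is zero; dropping P's A_1-weight 1/4 and renormalizing the remaining 3/8 : 3/8 gives weights 1/2, 1/2 on A_2, A_3.
Q = (1/2)·(-14, 17) + (1/2)·(-1/2, 35/2) = (-29/4, 69/4).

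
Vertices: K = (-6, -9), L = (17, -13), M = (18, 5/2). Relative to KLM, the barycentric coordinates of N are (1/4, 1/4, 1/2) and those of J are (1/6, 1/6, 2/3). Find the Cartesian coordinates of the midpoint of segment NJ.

Barycentric coordinates of the midpoint are the average: (5/24, 5/24, 7/12).
Converting: (5/24)·K + (5/24)·L + (7/12)·M = (307/24, -25/8).

(307/24, -25/8)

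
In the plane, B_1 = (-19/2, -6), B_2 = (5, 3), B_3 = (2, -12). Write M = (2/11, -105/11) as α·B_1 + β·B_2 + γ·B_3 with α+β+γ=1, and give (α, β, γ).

(2/11, 1/11, 8/11)

Signed area of the reference triangle: [B_1B_2B_3] = ½·((-19/2)·(3−(-12)) + 5·(-12−(-6)) + 2·(-6−3)) = ½·(-285/2 − 30 − 18) = -381/4.
[MB_2B_3] = ½·((2/11)·(3−(-12)) + 5·(-12−(-105/11)) + 2·(-105/11−3)) = ½·(30/11 − 135/11 − 276/11) = -381/22, so the B_1-coordinate is (-381/22)/(-381/4) = 2/11.
[B_1MB_3] = ½·((-19/2)·(-105/11−(-12)) + (2/11)·(-12−(-6)) + 2·(-6−(-105/11))) = ½·(-513/22 − 12/11 + 78/11) = -381/44, so the B_2-coordinate is 1/11.
[B_1B_2M] = ½·((-19/2)·(3−(-105/11)) + 5·(-105/11−(-6)) + (2/11)·(-6−3)) = ½·(-1311/11 − 195/11 − 18/11) = -762/11, so the B_3-coordinate is 8/11.
Check: 2/11 + 1/11 + 8/11 = 1.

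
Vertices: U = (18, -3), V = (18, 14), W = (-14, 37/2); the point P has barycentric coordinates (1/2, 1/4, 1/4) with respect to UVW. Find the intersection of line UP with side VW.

(2, 65/4)

Line UP meets VW where the U-coordinate vanishes; zeroing P's U-weight and renormalizing leaves V, W-weights 1/4 : 1/4 → (1/2, 1/2).
So Q = (1/2)·V + (1/2)·W = (2, 65/4).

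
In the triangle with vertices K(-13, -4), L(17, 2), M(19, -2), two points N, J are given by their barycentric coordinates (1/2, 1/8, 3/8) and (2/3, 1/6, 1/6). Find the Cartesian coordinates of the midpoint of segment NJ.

(1/24, -31/12)

Barycentric coordinates of the midpoint are the average: (7/12, 7/48, 13/48).
Converting: (7/12)·K + (7/48)·L + (13/48)·M = (1/24, -31/12).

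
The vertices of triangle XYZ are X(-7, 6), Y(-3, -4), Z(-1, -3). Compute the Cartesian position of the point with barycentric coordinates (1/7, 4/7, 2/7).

W = (1/7)·X + (4/7)·Y + (2/7)·Z.
x-coordinate: (1/7)·(-7) + (4/7)·(-3) + (2/7)·(-1) = -3.
y-coordinate: (1/7)·6 + (4/7)·(-4) + (2/7)·(-3) = -16/7.

(-3, -16/7)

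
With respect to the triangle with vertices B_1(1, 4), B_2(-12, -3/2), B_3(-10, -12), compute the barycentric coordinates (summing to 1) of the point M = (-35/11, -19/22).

(7/11, 1/11, 3/11)

Signed area of the reference triangle: [B_1B_2B_3] = ½·(1·(-3/2−(-12)) + (-12)·(-12−4) + (-10)·(4−(-3/2))) = ½·(21/2 + 192 − 55) = 295/4.
[MB_2B_3] = ½·((-35/11)·(-3/2−(-12)) + (-12)·(-12−(-19/22)) + (-10)·(-19/22−(-3/2))) = ½·(-735/22 + 1470/11 − 70/11) = 2065/44, so the B_1-coordinate is (2065/44)/(295/4) = 7/11.
[B_1MB_3] = ½·(1·(-19/22−(-12)) + (-35/11)·(-12−4) + (-10)·(4−(-19/22))) = ½·(245/22 + 560/11 − 535/11) = 295/44, so the B_2-coordinate is 1/11.
[B_1B_2M] = ½·(1·(-3/2−(-19/22)) + (-12)·(-19/22−4) + (-35/11)·(4−(-3/2))) = ½·(-7/11 + 642/11 − 35/2) = 885/44, so the B_3-coordinate is 3/11.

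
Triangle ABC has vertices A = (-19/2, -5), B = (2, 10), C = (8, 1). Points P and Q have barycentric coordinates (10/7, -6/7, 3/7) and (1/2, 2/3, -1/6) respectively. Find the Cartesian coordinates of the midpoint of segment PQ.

Barycentric coordinates of the midpoint are the average: (27/28, -2/21, 11/84).
Converting: (27/28)·A + (-2/21)·B + (11/84)·C = (-465/56, -79/14).

(-465/56, -79/14)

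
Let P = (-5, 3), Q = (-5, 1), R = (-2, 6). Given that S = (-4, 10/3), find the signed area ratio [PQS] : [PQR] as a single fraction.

1/3

[PQR] = ½·((-5)·(1−6) + (-5)·(6−3) + (-2)·(3−1)) = ½·(25 − 15 − 4) = 3.
[PQS] = ½·((-5)·(1−(10/3)) + (-5)·(10/3−3) + (-4)·(3−1)) = ½·(35/3 − 5/3 − 8) = 1, so the ratio is 1/3 = 1/3.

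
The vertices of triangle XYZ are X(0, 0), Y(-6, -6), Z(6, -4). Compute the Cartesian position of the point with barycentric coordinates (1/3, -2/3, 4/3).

W = (1/3)·X + (-2/3)·Y + (4/3)·Z.
x-coordinate: (1/3)·0 + (-2/3)·(-6) + (4/3)·6 = 12.
y-coordinate: (1/3)·0 + (-2/3)·(-6) + (4/3)·(-4) = -4/3.

(12, -4/3)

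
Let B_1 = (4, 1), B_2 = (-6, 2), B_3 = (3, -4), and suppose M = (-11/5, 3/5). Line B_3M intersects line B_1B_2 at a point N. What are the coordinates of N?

Barycentric coordinates of M with respect to B_1B_2B_3: (1/5, 3/5, 1/5).
On side B_1B_2 the B_3-coordinate is zero; dropping M's B_3-weight 1/5 and renormalizing the remaining 1/5 : 3/5 gives weights 1/4, 3/4 on B_1, B_2.
N = (1/4)·(4, 1) + (3/4)·(-6, 2) = (-7/2, 7/4).

(-7/2, 7/4)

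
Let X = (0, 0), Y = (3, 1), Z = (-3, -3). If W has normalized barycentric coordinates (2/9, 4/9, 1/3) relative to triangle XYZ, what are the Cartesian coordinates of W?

(1/3, -5/9)

W = (2/9)·X + (4/9)·Y + (1/3)·Z.
x-coordinate: (2/9)·0 + (4/9)·3 + (1/3)·(-3) = 1/3.
y-coordinate: (2/9)·0 + (4/9)·1 + (1/3)·(-3) = -5/9.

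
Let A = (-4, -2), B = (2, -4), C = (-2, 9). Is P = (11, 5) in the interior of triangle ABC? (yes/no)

no

Barycentric coordinates of P: (-153/70, 151/70, 36/35).
The three coordinates are negative, positive, positive; a point is interior exactly when all three are positive.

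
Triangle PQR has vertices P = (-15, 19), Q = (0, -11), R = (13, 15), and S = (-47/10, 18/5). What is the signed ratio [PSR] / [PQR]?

[PQR] = ½·((-15)·(-11−15) + 0·(15−19) + 13·(19−(-11))) = ½·(390 + 0 + 390) = 390.
[PSR] = ½·((-15)·(18/5−15) + (-47/10)·(15−19) + 13·(19−(18/5))) = ½·(171 + 94/5 + 1001/5) = 195, so the ratio is 195/390 = 1/2.

1/2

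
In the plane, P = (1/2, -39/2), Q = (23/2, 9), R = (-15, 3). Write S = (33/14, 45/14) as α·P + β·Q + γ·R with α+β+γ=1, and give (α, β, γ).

(1/7, 4/7, 2/7)

Signed area of the reference triangle: [PQR] = ½·((1/2)·(9−3) + (23/2)·(3−(-39/2)) + (-15)·(-39/2−9)) = ½·(3 + 1035/4 + 855/2) = 2757/8.
[SQR] = ½·((33/14)·(9−3) + (23/2)·(3−(45/14)) + (-15)·(45/14−9)) = ½·(99/7 − 69/28 + 1215/14) = 2757/56, so the P-coordinate is (2757/56)/(2757/8) = 1/7.
[PSR] = ½·((1/2)·(45/14−3) + (33/14)·(3−(-39/2)) + (-15)·(-39/2−(45/14))) = ½·(3/28 + 1485/28 + 2385/7) = 2757/14, so the Q-coordinate is 4/7.
[PQS] = ½·((1/2)·(9−(45/14)) + (23/2)·(45/14−(-39/2)) + (33/14)·(-39/2−9)) = ½·(81/28 + 3657/14 − 1881/28) = 2757/28, so the R-coordinate is 2/7.
Check: 1/7 + 4/7 + 2/7 = 1.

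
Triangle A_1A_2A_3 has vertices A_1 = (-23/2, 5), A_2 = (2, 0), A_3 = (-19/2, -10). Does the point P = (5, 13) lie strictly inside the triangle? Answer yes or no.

Barycentric coordinates of P: (239/385, 527/385, -381/385).
The three coordinates are positive, positive, negative; a point is interior exactly when all three are positive.

no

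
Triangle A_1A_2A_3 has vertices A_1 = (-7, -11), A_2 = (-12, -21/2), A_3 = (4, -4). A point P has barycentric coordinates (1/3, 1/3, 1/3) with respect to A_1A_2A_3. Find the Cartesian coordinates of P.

(-5, -17/2)

P = (1/3)·A_1 + (1/3)·A_2 + (1/3)·A_3.
x-coordinate: (1/3)·(-7) + (1/3)·(-12) + (1/3)·4 = -5.
y-coordinate: (1/3)·(-11) + (1/3)·(-21/2) + (1/3)·(-4) = -17/2.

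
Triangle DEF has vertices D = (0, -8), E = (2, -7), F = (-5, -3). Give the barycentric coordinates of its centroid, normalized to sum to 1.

The centroid is the average of the vertices, so each weight is 1/3.

(1/3, 1/3, 1/3)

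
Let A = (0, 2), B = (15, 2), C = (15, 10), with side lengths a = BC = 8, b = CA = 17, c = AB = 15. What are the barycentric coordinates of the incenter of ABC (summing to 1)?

The incenter has barycentric coordinates proportional to the opposite side lengths: (8 : 17 : 15).
Normalizing by 8+17+15 = 40 gives (1/5, 17/40, 3/8).

(1/5, 17/40, 3/8)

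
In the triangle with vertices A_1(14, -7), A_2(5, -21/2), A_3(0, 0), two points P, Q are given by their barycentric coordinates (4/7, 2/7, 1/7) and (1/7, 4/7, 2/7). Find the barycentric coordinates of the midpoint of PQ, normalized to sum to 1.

Since both coordinate triples sum to 1, the midpoint's barycentrics are the componentwise average.
(4/7+1/7)/2 = 5/14; similarly 3/7 and 3/14.

(5/14, 3/7, 3/14)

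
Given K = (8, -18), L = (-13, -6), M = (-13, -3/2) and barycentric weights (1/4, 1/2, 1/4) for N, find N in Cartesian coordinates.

N = (1/4)·K + (1/2)·L + (1/4)·M.
x-coordinate: (1/4)·8 + (1/2)·(-13) + (1/4)·(-13) = -31/4.
y-coordinate: (1/4)·(-18) + (1/2)·(-6) + (1/4)·(-3/2) = -63/8.

(-31/4, -63/8)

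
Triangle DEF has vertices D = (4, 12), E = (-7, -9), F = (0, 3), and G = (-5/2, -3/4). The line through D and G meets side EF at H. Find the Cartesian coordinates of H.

Barycentric coordinates of G with respect to DEF: (1/4, 1/2, 1/4).
On side EF the D-coordinate is zero; dropping G's D-weight 1/4 and renormalizing the remaining 1/2 : 1/4 gives weights 2/3, 1/3 on E, F.
H = (2/3)·(-7, -9) + (1/3)·(0, 3) = (-14/3, -5).

(-14/3, -5)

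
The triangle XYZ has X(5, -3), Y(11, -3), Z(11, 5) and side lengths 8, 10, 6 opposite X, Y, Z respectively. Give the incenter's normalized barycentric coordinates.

The incenter has barycentric coordinates proportional to the opposite side lengths: (8 : 10 : 6).
Normalizing by 8+10+6 = 24 gives (1/3, 5/12, 1/4).

(1/3, 5/12, 1/4)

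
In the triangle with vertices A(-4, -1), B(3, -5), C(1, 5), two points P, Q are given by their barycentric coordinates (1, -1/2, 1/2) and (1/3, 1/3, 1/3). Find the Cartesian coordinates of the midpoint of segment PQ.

(-5/2, 11/6)

Barycentric coordinates of the midpoint are the average: (2/3, -1/12, 5/12).
Converting: (2/3)·A + (-1/12)·B + (5/12)·C = (-5/2, 11/6).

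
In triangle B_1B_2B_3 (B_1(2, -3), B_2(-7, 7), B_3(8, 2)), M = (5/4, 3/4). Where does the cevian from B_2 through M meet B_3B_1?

Barycentric coordinates of M with respect to B_1B_2B_3: (1/2, 1/4, 1/4).
On side B_3B_1 the B_2-coordinate is zero; dropping M's B_2-weight 1/4 and renormalizing the remaining 1/4 : 1/2 gives weights 1/3, 2/3 on B_3, B_1.
N = (1/3)·(8, 2) + (2/3)·(2, -3) = (4, -4/3).

(4, -4/3)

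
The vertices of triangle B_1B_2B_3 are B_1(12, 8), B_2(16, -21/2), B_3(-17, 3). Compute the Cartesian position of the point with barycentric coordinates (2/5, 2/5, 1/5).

(39/5, -2/5)

M = (2/5)·B_1 + (2/5)·B_2 + (1/5)·B_3.
x-coordinate: (2/5)·12 + (2/5)·16 + (1/5)·(-17) = 39/5.
y-coordinate: (2/5)·8 + (2/5)·(-21/2) + (1/5)·3 = -2/5.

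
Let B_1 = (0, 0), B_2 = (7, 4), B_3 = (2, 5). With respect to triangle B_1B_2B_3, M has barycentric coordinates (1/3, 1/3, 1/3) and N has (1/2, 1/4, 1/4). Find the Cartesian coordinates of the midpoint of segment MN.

Barycentric coordinates of the midpoint are the average: (5/12, 7/24, 7/24).
Converting: (5/12)·B_1 + (7/24)·B_2 + (7/24)·B_3 = (21/8, 21/8).

(21/8, 21/8)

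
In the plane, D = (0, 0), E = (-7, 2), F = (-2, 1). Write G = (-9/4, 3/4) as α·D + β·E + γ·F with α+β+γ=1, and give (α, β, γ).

(1/2, 1/4, 1/4)

Signed area of the reference triangle: [DEF] = ½·(0·(2−1) + (-7)·(1−0) + (-2)·(0−2)) = ½·(0 − 7 + 4) = -3/2.
[GEF] = ½·((-9/4)·(2−1) + (-7)·(1−(3/4)) + (-2)·(3/4−2)) = ½·(-9/4 − 7/4 + 5/2) = -3/4, so the D-coordinate is (-3/4)/(-3/2) = 1/2.
[DGF] = ½·(0·(3/4−1) + (-9/4)·(1−0) + (-2)·(0−(3/4))) = ½·(0 − 9/4 + 3/2) = -3/8, so the E-coordinate is 1/4.
[DEG] = ½·(0·(2−(3/4)) + (-7)·(3/4−0) + (-9/4)·(0−2)) = ½·(0 − 21/4 + 9/2) = -3/8, so the F-coordinate is 1/4.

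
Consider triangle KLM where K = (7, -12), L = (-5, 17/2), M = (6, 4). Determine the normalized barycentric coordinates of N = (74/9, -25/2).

(1, -1/9, 1/9)

Signed area of the reference triangle: [KLM] = ½·(7·(17/2−4) + (-5)·(4−(-12)) + 6·(-12−(17/2))) = ½·(63/2 − 80 − 123) = -343/4.
[NLM] = ½·((74/9)·(17/2−4) + (-5)·(4−(-25/2)) + 6·(-25/2−(17/2))) = ½·(37 − 165/2 − 126) = -343/4, so the K-coordinate is (-343/4)/(-343/4) = 1.
[KNM] = ½·(7·(-25/2−4) + (74/9)·(4−(-12)) + 6·(-12−(-25/2))) = ½·(-231/2 + 1184/9 + 3) = 343/36, so the L-coordinate is -1/9.
[KLN] = ½·(7·(17/2−(-25/2)) + (-5)·(-25/2−(-12)) + (74/9)·(-12−(17/2))) = ½·(147 + 5/2 − 1517/9) = -343/36, so the M-coordinate is 1/9.
Check: 1 − 1/9 + 1/9 = 1.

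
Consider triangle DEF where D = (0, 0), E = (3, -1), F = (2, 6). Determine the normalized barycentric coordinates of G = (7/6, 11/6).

(1/2, 1/6, 1/3)

Signed area of the reference triangle: [DEF] = ½·(0·(-1−6) + 3·(6−0) + 2·(0−(-1))) = ½·(0 + 18 + 2) = 10.
[GEF] = ½·((7/6)·(-1−6) + 3·(6−(11/6)) + 2·(11/6−(-1))) = ½·(-49/6 + 25/2 + 17/3) = 5, so the D-coordinate is 5/10 = 1/2.
[DGF] = ½·(0·(11/6−6) + (7/6)·(6−0) + 2·(0−(11/6))) = ½·(0 + 7 − 11/3) = 5/3, so the E-coordinate is 1/6.
[DEG] = ½·(0·(-1−(11/6)) + 3·(11/6−0) + (7/6)·(0−(-1))) = ½·(0 + 11/2 + 7/6) = 10/3, so the F-coordinate is 1/3.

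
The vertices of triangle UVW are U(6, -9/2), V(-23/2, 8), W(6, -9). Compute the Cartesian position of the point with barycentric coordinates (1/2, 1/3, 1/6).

(1/6, -13/12)

P = (1/2)·U + (1/3)·V + (1/6)·W.
x-coordinate: (1/2)·6 + (1/3)·(-23/2) + (1/6)·6 = 1/6.
y-coordinate: (1/2)·(-9/2) + (1/3)·8 + (1/6)·(-9) = -13/12.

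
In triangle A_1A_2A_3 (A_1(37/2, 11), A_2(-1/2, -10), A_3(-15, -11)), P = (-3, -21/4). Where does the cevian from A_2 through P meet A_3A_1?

Barycentric coordinates of P with respect to A_1A_2A_3: (1/4, 1/4, 1/2).
On side A_3A_1 the A_2-coordinate is zero; dropping P's A_2-weight 1/4 and renormalizing the remaining 1/2 : 1/4 gives weights 2/3, 1/3 on A_3, A_1.
Q = (2/3)·(-15, -11) + (1/3)·(37/2, 11) = (-23/6, -11/3).

(-23/6, -11/3)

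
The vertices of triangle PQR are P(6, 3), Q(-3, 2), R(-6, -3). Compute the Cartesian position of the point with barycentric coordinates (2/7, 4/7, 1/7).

S = (2/7)·P + (4/7)·Q + (1/7)·R.
x-coordinate: (2/7)·6 + (4/7)·(-3) + (1/7)·(-6) = -6/7.
y-coordinate: (2/7)·3 + (4/7)·2 + (1/7)·(-3) = 11/7.

(-6/7, 11/7)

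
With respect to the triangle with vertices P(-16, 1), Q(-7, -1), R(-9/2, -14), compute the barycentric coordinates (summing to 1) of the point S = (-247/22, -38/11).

(6/11, 2/11, 3/11)

Signed area of the reference triangle: [PQR] = ½·((-16)·(-1−(-14)) + (-7)·(-14−1) + (-9/2)·(1−(-1))) = ½·(-208 + 105 − 9) = -56.
[SQR] = ½·((-247/22)·(-1−(-14)) + (-7)·(-14−(-38/11)) + (-9/2)·(-38/11−(-1))) = ½·(-3211/22 + 812/11 + 243/22) = -336/11, so the P-coordinate is (-336/11)/(-56) = 6/11.
[PSR] = ½·((-16)·(-38/11−(-14)) + (-247/22)·(-14−1) + (-9/2)·(1−(-38/11))) = ½·(-1856/11 + 3705/22 − 441/22) = -112/11, so the Q-coordinate is 2/11.
[PQS] = ½·((-16)·(-1−(-38/11)) + (-7)·(-38/11−1) + (-247/22)·(1−(-1))) = ½·(-432/11 + 343/11 − 247/11) = -168/11, so the R-coordinate is 3/11.
Check: 6/11 + 2/11 + 3/11 = 1.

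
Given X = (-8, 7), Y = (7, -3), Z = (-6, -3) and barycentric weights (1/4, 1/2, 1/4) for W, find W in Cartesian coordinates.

W = (1/4)·X + (1/2)·Y + (1/4)·Z.
x-coordinate: (1/4)·(-8) + (1/2)·7 + (1/4)·(-6) = 0.
y-coordinate: (1/4)·7 + (1/2)·(-3) + (1/4)·(-3) = -1/2.

(0, -1/2)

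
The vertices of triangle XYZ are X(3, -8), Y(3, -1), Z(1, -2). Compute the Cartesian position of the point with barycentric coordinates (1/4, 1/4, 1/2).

W = (1/4)·X + (1/4)·Y + (1/2)·Z.
x-coordinate: (1/4)·3 + (1/4)·3 + (1/2)·1 = 2.
y-coordinate: (1/4)·(-8) + (1/4)·(-1) + (1/2)·(-2) = -13/4.

(2, -13/4)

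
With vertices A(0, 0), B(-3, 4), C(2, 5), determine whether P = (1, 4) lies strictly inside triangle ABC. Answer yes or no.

Barycentric coordinates of P: (4/23, 3/23, 16/23).
The three coordinates are positive, positive, positive; a point is interior exactly when all three are positive.

yes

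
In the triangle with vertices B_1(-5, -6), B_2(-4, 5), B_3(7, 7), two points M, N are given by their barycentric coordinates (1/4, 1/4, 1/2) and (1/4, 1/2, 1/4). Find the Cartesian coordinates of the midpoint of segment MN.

Barycentric coordinates of the midpoint are the average: (1/4, 3/8, 3/8).
Converting: (1/4)·B_1 + (3/8)·B_2 + (3/8)·B_3 = (-1/8, 3).

(-1/8, 3)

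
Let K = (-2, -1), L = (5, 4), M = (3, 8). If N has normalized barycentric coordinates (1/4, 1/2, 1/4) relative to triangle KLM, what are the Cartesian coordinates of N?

N = (1/4)·K + (1/2)·L + (1/4)·M.
x-coordinate: (1/4)·(-2) + (1/2)·5 + (1/4)·3 = 11/4.
y-coordinate: (1/4)·(-1) + (1/2)·4 + (1/4)·8 = 15/4.

(11/4, 15/4)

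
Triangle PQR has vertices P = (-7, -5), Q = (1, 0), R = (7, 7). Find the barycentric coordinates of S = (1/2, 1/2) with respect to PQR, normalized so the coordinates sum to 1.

Signed area of the reference triangle: [PQR] = ½·((-7)·(0−7) + 1·(7−(-5)) + 7·(-5−0)) = ½·(49 + 12 − 35) = 13.
[SQR] = ½·((1/2)·(0−7) + 1·(7−(1/2)) + 7·(1/2−0)) = ½·(-7/2 + 13/2 + 7/2) = 13/4, so the P-coordinate is (13/4)/13 = 1/4.
[PSR] = ½·((-7)·(1/2−7) + (1/2)·(7−(-5)) + 7·(-5−(1/2))) = ½·(91/2 + 6 − 77/2) = 13/2, so the Q-coordinate is 1/2.
[PQS] = ½·((-7)·(0−(1/2)) + 1·(1/2−(-5)) + (1/2)·(-5−0)) = ½·(7/2 + 11/2 − 5/2) = 13/4, so the R-coordinate is 1/4.

(1/4, 1/2, 1/4)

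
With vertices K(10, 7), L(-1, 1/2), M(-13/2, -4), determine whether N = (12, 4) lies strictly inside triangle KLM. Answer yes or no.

Barycentric coordinates of N: (157/55, -26/5, 184/55).
The three coordinates are positive, negative, positive; a point is interior exactly when all three are positive.

no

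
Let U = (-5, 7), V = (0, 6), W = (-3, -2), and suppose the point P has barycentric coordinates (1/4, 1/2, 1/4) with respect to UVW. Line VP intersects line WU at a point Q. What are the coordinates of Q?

(-4, 5/2)

Line VP meets WU where the V-coordinate vanishes; zeroing P's V-weight and renormalizing leaves W, U-weights 1/4 : 1/4 → (1/2, 1/2).
So Q = (1/2)·W + (1/2)·U = (-4, 5/2).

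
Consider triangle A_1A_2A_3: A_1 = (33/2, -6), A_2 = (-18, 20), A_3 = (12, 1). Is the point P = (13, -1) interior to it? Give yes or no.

yes

Barycentric coordinates of P: (82/249, 4/249, 163/249).
The three coordinates are positive, positive, positive; a point is interior exactly when all three are positive.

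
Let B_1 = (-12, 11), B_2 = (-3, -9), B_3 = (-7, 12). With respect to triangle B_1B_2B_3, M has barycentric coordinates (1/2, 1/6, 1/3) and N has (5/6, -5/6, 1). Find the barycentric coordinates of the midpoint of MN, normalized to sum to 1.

(2/3, -1/3, 2/3)

Since both coordinate triples sum to 1, the midpoint's barycentrics are the componentwise average.
(1/2+5/6)/2 = 2/3; similarly -1/3 and 2/3.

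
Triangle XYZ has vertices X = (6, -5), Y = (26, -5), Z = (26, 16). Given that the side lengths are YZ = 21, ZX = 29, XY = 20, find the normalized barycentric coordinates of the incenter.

The incenter has barycentric coordinates proportional to the opposite side lengths: (21 : 29 : 20).
Normalizing by 21+29+20 = 70 gives (3/10, 29/70, 2/7).

(3/10, 29/70, 2/7)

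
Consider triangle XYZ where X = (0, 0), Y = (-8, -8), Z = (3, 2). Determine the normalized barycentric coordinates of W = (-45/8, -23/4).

(1/8, 3/4, 1/8)

Signed area of the reference triangle: [XYZ] = ½·(0·(-8−2) + (-8)·(2−0) + 3·(0−(-8))) = ½·(0 − 16 + 24) = 4.
[WYZ] = ½·((-45/8)·(-8−2) + (-8)·(2−(-23/4)) + 3·(-23/4−(-8))) = ½·(225/4 − 62 + 27/4) = 1/2, so the X-coordinate is (1/2)/4 = 1/8.
[XWZ] = ½·(0·(-23/4−2) + (-45/8)·(2−0) + 3·(0−(-23/4))) = ½·(0 − 45/4 + 69/4) = 3, so the Y-coordinate is 3/4.
[XYW] = ½·(0·(-8−(-23/4)) + (-8)·(-23/4−0) + (-45/8)·(0−(-8))) = ½·(0 + 46 − 45) = 1/2, so the Z-coordinate is 1/8.
Check: 1/8 + 3/4 + 1/8 = 1.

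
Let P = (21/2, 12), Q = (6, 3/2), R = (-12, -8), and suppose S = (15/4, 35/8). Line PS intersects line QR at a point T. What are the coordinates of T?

Barycentric coordinates of S with respect to PQR: (1/2, 1/4, 1/4).
On side QR the P-coordinate is zero; dropping S's P-weight 1/2 and renormalizing the remaining 1/4 : 1/4 gives weights 1/2, 1/2 on Q, R.
T = (1/2)·(6, 3/2) + (1/2)·(-12, -8) = (-3, -13/4).

(-3, -13/4)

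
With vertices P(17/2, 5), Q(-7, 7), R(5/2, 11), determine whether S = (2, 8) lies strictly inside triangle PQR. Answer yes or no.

yes

Barycentric coordinates of S: (53/162, 7/27, 67/162).
The three coordinates are positive, positive, positive; a point is interior exactly when all three are positive.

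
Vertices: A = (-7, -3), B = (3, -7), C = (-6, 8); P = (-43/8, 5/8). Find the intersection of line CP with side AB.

Barycentric coordinates of P with respect to ABC: (1/2, 1/8, 3/8).
On side AB the C-coordinate is zero; dropping P's C-weight 3/8 and renormalizing the remaining 1/2 : 1/8 gives weights 4/5, 1/5 on A, B.
Q = (4/5)·(-7, -3) + (1/5)·(3, -7) = (-5, -19/5).

(-5, -19/5)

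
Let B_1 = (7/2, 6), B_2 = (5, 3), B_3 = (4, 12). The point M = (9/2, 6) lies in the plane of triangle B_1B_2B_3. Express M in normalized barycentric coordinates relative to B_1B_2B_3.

(1/7, 4/7, 2/7)

Signed area of the reference triangle: [B_1B_2B_3] = ½·((7/2)·(3−12) + 5·(12−6) + 4·(6−3)) = ½·(-63/2 + 30 + 12) = 21/4.
[MB_2B_3] = ½·((9/2)·(3−12) + 5·(12−6) + 4·(6−3)) = ½·(-81/2 + 30 + 12) = 3/4, so the B_1-coordinate is (3/4)/(21/4) = 1/7.
[B_1MB_3] = ½·((7/2)·(6−12) + (9/2)·(12−6) + 4·(6−6)) = ½·(-21 + 27 + 0) = 3, so the B_2-coordinate is 4/7.
[B_1B_2M] = ½·((7/2)·(3−6) + 5·(6−6) + (9/2)·(6−3)) = ½·(-21/2 + 0 + 27/2) = 3/2, so the B_3-coordinate is 2/7.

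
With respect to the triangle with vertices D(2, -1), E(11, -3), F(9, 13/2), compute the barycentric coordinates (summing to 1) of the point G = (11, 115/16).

(-1/4, 1/8, 9/8)

Signed area of the reference triangle: [DEF] = ½·(2·(-3−(13/2)) + 11·(13/2−(-1)) + 9·(-1−(-3))) = ½·(-19 + 165/2 + 18) = 163/4.
[GEF] = ½·(11·(-3−(13/2)) + 11·(13/2−(115/16)) + 9·(115/16−(-3))) = ½·(-209/2 − 121/16 + 1467/16) = -163/16, so the D-coordinate is (-163/16)/(163/4) = -1/4.
[DGF] = ½·(2·(115/16−(13/2)) + 11·(13/2−(-1)) + 9·(-1−(115/16))) = ½·(11/8 + 165/2 − 1179/16) = 163/32, so the E-coordinate is 1/8.
[DEG] = ½·(2·(-3−(115/16)) + 11·(115/16−(-1)) + 11·(-1−(-3))) = ½·(-163/8 + 1441/16 + 22) = 1467/32, so the F-coordinate is 9/8.
Check: -1/4 + 1/8 + 9/8 = 1.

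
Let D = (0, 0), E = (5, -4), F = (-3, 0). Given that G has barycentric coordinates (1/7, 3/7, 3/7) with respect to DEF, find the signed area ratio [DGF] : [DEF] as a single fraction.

The signed ratio [DGF]/[DEF] equals the barycentric coordinate of G at vertex E, which is 3/7.

3/7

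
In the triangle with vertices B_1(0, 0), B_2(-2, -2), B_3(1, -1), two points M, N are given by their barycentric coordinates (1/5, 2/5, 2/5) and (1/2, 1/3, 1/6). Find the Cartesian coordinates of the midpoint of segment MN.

(-9/20, -61/60)

Barycentric coordinates of the midpoint are the average: (7/20, 11/30, 17/60).
Converting: (7/20)·B_1 + (11/30)·B_2 + (17/60)·B_3 = (-9/20, -61/60).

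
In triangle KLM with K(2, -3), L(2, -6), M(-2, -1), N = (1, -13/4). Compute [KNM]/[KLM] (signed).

[KLM] = ½·(2·(-6−(-1)) + 2·(-1−(-3)) + (-2)·(-3−(-6))) = ½·(-10 + 4 − 6) = -6.
[KNM] = ½·(2·(-13/4−(-1)) + 1·(-1−(-3)) + (-2)·(-3−(-13/4))) = ½·(-9/2 + 2 − 1/2) = -3/2, so the ratio is (-3/2)/(-6) = 1/4.

1/4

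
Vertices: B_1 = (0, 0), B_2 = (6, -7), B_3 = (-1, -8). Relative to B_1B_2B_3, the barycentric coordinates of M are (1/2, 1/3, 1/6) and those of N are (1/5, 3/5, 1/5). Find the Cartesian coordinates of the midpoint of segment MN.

Barycentric coordinates of the midpoint are the average: (7/20, 7/15, 11/60).
Converting: (7/20)·B_1 + (7/15)·B_2 + (11/60)·B_3 = (157/60, -71/15).

(157/60, -71/15)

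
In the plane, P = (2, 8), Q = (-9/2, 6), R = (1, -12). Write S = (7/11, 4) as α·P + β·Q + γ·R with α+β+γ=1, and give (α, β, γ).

Signed area of the reference triangle: [PQR] = ½·(2·(6−(-12)) + (-9/2)·(-12−8) + 1·(8−6)) = ½·(36 + 90 + 2) = 64.
[SQR] = ½·((7/11)·(6−(-12)) + (-9/2)·(-12−4) + 1·(4−6)) = ½·(126/11 + 72 − 2) = 448/11, so the P-coordinate is (448/11)/64 = 7/11.
[PSR] = ½·(2·(4−(-12)) + (7/11)·(-12−8) + 1·(8−4)) = ½·(32 − 140/11 + 4) = 128/11, so the Q-coordinate is 2/11.
[PQS] = ½·(2·(6−4) + (-9/2)·(4−8) + (7/11)·(8−6)) = ½·(4 + 18 + 14/11) = 128/11, so the R-coordinate is 2/11.

(7/11, 2/11, 2/11)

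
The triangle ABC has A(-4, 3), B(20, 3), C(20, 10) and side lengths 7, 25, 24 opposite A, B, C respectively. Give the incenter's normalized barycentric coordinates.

(1/8, 25/56, 3/7)

The incenter has barycentric coordinates proportional to the opposite side lengths: (7 : 25 : 24).
Normalizing by 7+25+24 = 56 gives (1/8, 25/56, 3/7).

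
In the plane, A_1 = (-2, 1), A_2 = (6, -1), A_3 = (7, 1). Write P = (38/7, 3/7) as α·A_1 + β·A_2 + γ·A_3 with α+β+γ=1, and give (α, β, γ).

(1/7, 2/7, 4/7)

Signed area of the reference triangle: [A_1A_2A_3] = ½·((-2)·(-1−1) + 6·(1−1) + 7·(1−(-1))) = ½·(4 + 0 + 14) = 9.
[PA_2A_3] = ½·((38/7)·(-1−1) + 6·(1−(3/7)) + 7·(3/7−(-1))) = ½·(-76/7 + 24/7 + 10) = 9/7, so the A_1-coordinate is (9/7)/9 = 1/7.
[A_1PA_3] = ½·((-2)·(3/7−1) + (38/7)·(1−1) + 7·(1−(3/7))) = ½·(8/7 + 0 + 4) = 18/7, so the A_2-coordinate is 2/7.
[A_1A_2P] = ½·((-2)·(-1−(3/7)) + 6·(3/7−1) + (38/7)·(1−(-1))) = ½·(20/7 − 24/7 + 76/7) = 36/7, so the A_3-coordinate is 4/7.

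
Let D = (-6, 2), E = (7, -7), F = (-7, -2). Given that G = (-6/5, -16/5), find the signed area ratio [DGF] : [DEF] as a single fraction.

[DEF] = ½·((-6)·(-7−(-2)) + 7·(-2−2) + (-7)·(2−(-7))) = ½·(30 − 28 − 63) = -61/2.
[DGF] = ½·((-6)·(-16/5−(-2)) + (-6/5)·(-2−2) + (-7)·(2−(-16/5))) = ½·(36/5 + 24/5 − 182/5) = -61/5, so the ratio is (-61/5)/(-61/2) = 2/5.

2/5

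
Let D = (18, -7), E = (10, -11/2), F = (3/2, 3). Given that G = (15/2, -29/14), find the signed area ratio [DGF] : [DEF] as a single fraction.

[DEF] = ½·(18·(-11/2−3) + 10·(3−(-7)) + (3/2)·(-7−(-11/2))) = ½·(-153 + 100 − 9/4) = -221/8.
[DGF] = ½·(18·(-29/14−3) + (15/2)·(3−(-7)) + (3/2)·(-7−(-29/14))) = ½·(-639/7 + 75 − 207/28) = -663/56, so the ratio is (-663/56)/(-221/8) = 3/7.

3/7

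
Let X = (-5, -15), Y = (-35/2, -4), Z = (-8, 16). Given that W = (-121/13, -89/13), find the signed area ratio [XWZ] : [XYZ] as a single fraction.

[XYZ] = ½·((-5)·(-4−16) + (-35/2)·(16−(-15)) + (-8)·(-15−(-4))) = ½·(100 − 1085/2 + 88) = -709/4.
[XWZ] = ½·((-5)·(-89/13−16) + (-121/13)·(16−(-15)) + (-8)·(-15−(-89/13))) = ½·(1485/13 − 3751/13 + 848/13) = -709/13, so the ratio is (-709/13)/(-709/4) = 4/13.

4/13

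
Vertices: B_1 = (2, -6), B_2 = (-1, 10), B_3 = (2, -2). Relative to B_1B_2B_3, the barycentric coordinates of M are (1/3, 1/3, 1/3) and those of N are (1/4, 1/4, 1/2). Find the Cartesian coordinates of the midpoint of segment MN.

Barycentric coordinates of the midpoint are the average: (7/24, 7/24, 5/12).
Converting: (7/24)·B_1 + (7/24)·B_2 + (5/12)·B_3 = (9/8, 1/3).

(9/8, 1/3)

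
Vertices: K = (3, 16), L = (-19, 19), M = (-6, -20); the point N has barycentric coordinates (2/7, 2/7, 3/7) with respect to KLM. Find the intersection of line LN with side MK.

(-12/5, -28/5)

Line LN meets MK where the L-coordinate vanishes; zeroing N's L-weight and renormalizing leaves M, K-weights 3/7 : 2/7 → (3/5, 2/5).
So J = (3/5)·M + (2/5)·K = (-12/5, -28/5).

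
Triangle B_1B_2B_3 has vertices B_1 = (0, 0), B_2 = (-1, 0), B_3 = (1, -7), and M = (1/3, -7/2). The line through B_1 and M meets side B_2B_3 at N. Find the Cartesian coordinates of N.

Barycentric coordinates of M with respect to B_1B_2B_3: (1/3, 1/6, 1/2).
On side B_2B_3 the B_1-coordinate is zero; dropping M's B_1-weight 1/3 and renormalizing the remaining 1/6 : 1/2 gives weights 1/4, 3/4 on B_2, B_3.
N = (1/4)·(-1, 0) + (3/4)·(1, -7) = (1/2, -21/4).

(1/2, -21/4)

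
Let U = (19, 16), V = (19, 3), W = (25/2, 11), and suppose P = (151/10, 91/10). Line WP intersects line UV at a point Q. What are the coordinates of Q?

(19, 25/4)

Barycentric coordinates of P with respect to UVW: (1/10, 3/10, 3/5).
On side UV the W-coordinate is zero; dropping P's W-weight 3/5 and renormalizing the remaining 1/10 : 3/10 gives weights 1/4, 3/4 on U, V.
Q = (1/4)·(19, 16) + (3/4)·(19, 3) = (19, 25/4).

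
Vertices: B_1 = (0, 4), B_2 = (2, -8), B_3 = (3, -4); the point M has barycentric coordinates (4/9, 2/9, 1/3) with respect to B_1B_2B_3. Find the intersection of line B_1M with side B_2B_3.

(13/5, -28/5)

Line B_1M meets B_2B_3 where the B_1-coordinate vanishes; zeroing M's B_1-weight and renormalizing leaves B_2, B_3-weights 2/9 : 1/3 → (2/5, 3/5).
So N = (2/5)·B_2 + (3/5)·B_3 = (13/5, -28/5).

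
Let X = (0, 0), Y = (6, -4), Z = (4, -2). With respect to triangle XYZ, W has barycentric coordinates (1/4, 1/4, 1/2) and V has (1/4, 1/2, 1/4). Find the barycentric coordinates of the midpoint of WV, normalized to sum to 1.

Since both coordinate triples sum to 1, the midpoint's barycentrics are the componentwise average.
(1/4+1/4)/2 = 1/4; similarly 3/8 and 3/8.

(1/4, 3/8, 3/8)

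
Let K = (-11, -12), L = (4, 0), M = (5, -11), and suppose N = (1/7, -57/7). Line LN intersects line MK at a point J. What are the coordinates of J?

(-7/5, -57/5)

Barycentric coordinates of N with respect to KLM: (2/7, 2/7, 3/7).
On side MK the L-coordinate is zero; dropping N's L-weight 2/7 and renormalizing the remaining 3/7 : 2/7 gives weights 3/5, 2/5 on M, K.
J = (3/5)·(5, -11) + (2/5)·(-11, -12) = (-7/5, -57/5).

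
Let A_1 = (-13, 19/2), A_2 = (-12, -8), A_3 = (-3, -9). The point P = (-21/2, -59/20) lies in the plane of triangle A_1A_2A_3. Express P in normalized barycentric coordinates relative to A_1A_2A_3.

(3/10, 1/2, 1/5)

Signed area of the reference triangle: [A_1A_2A_3] = ½·((-13)·(-8−(-9)) + (-12)·(-9−(19/2)) + (-3)·(19/2−(-8))) = ½·(-13 + 222 − 105/2) = 313/4.
[PA_2A_3] = ½·((-21/2)·(-8−(-9)) + (-12)·(-9−(-59/20)) + (-3)·(-59/20−(-8))) = ½·(-21/2 + 363/5 − 303/20) = 939/40, so the A_1-coordinate is (939/40)/(313/4) = 3/10.
[A_1PA_3] = ½·((-13)·(-59/20−(-9)) + (-21/2)·(-9−(19/2)) + (-3)·(19/2−(-59/20))) = ½·(-1573/20 + 777/4 − 747/20) = 313/8, so the A_2-coordinate is 1/2.
[A_1A_2P] = ½·((-13)·(-8−(-59/20)) + (-12)·(-59/20−(19/2)) + (-21/2)·(19/2−(-8))) = ½·(1313/20 + 747/5 − 735/4) = 313/20, so the A_3-coordinate is 1/5.
Check: 3/10 + 1/2 + 1/5 = 1.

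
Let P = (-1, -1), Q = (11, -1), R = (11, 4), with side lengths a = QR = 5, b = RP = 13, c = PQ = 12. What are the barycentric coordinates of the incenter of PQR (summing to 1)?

(1/6, 13/30, 2/5)

The incenter has barycentric coordinates proportional to the opposite side lengths: (5 : 13 : 12).
Normalizing by 5+13+12 = 30 gives (1/6, 13/30, 2/5).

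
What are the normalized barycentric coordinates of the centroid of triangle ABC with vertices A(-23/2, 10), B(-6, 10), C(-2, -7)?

(1/3, 1/3, 1/3)

The centroid is the average of the vertices, so each weight is 1/3.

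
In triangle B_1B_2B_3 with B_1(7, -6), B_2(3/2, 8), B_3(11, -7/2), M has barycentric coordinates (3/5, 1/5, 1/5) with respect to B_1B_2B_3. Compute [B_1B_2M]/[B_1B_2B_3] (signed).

1/5

The signed ratio [B_1B_2M]/[B_1B_2B_3] equals the barycentric coordinate of M at vertex B_3, which is 1/5.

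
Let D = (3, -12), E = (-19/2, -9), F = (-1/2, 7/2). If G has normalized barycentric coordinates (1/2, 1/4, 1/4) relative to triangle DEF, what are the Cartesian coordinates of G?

(-1, -59/8)

G = (1/2)·D + (1/4)·E + (1/4)·F.
x-coordinate: (1/2)·3 + (1/4)·(-19/2) + (1/4)·(-1/2) = -1.
y-coordinate: (1/2)·(-12) + (1/4)·(-9) + (1/4)·(7/2) = -59/8.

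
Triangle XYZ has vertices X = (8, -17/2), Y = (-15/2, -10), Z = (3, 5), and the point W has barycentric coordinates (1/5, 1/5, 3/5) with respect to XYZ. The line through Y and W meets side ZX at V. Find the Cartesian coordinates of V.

Line YW meets ZX where the Y-coordinate vanishes; zeroing W's Y-weight and renormalizing leaves Z, X-weights 3/5 : 1/5 → (3/4, 1/4).
So V = (3/4)·Z + (1/4)·X = (17/4, 13/8).

(17/4, 13/8)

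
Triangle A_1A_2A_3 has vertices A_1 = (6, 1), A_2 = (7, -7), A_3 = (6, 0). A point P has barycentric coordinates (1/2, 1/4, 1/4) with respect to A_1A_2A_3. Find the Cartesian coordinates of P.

(25/4, -5/4)

P = (1/2)·A_1 + (1/4)·A_2 + (1/4)·A_3.
x-coordinate: (1/2)·6 + (1/4)·7 + (1/4)·6 = 25/4.
y-coordinate: (1/2)·1 + (1/4)·(-7) + (1/4)·0 = -5/4.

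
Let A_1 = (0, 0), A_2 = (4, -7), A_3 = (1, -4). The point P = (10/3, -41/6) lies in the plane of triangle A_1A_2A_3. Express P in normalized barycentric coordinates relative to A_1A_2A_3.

(-1/6, 13/18, 4/9)

Signed area of the reference triangle: [A_1A_2A_3] = ½·(0·(-7−(-4)) + 4·(-4−0) + 1·(0−(-7))) = ½·(0 − 16 + 7) = -9/2.
[PA_2A_3] = ½·((10/3)·(-7−(-4)) + 4·(-4−(-41/6)) + 1·(-41/6−(-7))) = ½·(-10 + 34/3 + 1/6) = 3/4, so the A_1-coordinate is (3/4)/(-9/2) = -1/6.
[A_1PA_3] = ½·(0·(-41/6−(-4)) + (10/3)·(-4−0) + 1·(0−(-41/6))) = ½·(0 − 40/3 + 41/6) = -13/4, so the A_2-coordinate is 13/18.
[A_1A_2P] = ½·(0·(-7−(-41/6)) + 4·(-41/6−0) + (10/3)·(0−(-7))) = ½·(0 − 82/3 + 70/3) = -2, so the A_3-coordinate is 4/9.
Check: -1/6 + 13/18 + 4/9 = 1.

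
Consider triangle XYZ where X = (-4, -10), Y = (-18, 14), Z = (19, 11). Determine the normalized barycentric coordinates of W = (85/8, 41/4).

Signed area of the reference triangle: [XYZ] = ½·((-4)·(14−11) + (-18)·(11−(-10)) + 19·(-10−14)) = ½·(-12 − 378 − 456) = -423.
[WYZ] = ½·((85/8)·(14−11) + (-18)·(11−(41/4)) + 19·(41/4−14)) = ½·(255/8 − 27/2 − 285/4) = -423/16, so the X-coordinate is (-423/16)/(-423) = 1/16.
[XWZ] = ½·((-4)·(41/4−11) + (85/8)·(11−(-10)) + 19·(-10−(41/4))) = ½·(3 + 1785/8 − 1539/4) = -1269/16, so the Y-coordinate is 3/16.
[XYW] = ½·((-4)·(14−(41/4)) + (-18)·(41/4−(-10)) + (85/8)·(-10−14)) = ½·(-15 − 729/2 − 255) = -1269/4, so the Z-coordinate is 3/4.
Check: 1/16 + 3/16 + 3/4 = 1.

(1/16, 3/16, 3/4)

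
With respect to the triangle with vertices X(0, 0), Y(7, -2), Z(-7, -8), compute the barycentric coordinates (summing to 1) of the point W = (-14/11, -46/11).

(3/11, 3/11, 5/11)

Signed area of the reference triangle: [XYZ] = ½·(0·(-2−(-8)) + 7·(-8−0) + (-7)·(0−(-2))) = ½·(0 − 56 − 14) = -35.
[WYZ] = ½·((-14/11)·(-2−(-8)) + 7·(-8−(-46/11)) + (-7)·(-46/11−(-2))) = ½·(-84/11 − 294/11 + 168/11) = -105/11, so the X-coordinate is (-105/11)/(-35) = 3/11.
[XWZ] = ½·(0·(-46/11−(-8)) + (-14/11)·(-8−0) + (-7)·(0−(-46/11))) = ½·(0 + 112/11 − 322/11) = -105/11, so the Y-coordinate is 3/11.
[XYW] = ½·(0·(-2−(-46/11)) + 7·(-46/11−0) + (-14/11)·(0−(-2))) = ½·(0 − 322/11 − 28/11) = -175/11, so the Z-coordinate is 5/11.
Check: 3/11 + 3/11 + 5/11 = 1.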